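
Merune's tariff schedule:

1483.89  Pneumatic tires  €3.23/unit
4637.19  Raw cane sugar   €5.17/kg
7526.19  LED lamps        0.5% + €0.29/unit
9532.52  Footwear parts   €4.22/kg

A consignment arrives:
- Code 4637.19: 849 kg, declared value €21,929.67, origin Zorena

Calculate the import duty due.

€4,389.33

Line 1 (4637.19, Zorena, 849 kg, €21,929.67):
Base rate for 4637.19 is €5.17/kg.
Duty = 849 × €5.17 = €4,389.33.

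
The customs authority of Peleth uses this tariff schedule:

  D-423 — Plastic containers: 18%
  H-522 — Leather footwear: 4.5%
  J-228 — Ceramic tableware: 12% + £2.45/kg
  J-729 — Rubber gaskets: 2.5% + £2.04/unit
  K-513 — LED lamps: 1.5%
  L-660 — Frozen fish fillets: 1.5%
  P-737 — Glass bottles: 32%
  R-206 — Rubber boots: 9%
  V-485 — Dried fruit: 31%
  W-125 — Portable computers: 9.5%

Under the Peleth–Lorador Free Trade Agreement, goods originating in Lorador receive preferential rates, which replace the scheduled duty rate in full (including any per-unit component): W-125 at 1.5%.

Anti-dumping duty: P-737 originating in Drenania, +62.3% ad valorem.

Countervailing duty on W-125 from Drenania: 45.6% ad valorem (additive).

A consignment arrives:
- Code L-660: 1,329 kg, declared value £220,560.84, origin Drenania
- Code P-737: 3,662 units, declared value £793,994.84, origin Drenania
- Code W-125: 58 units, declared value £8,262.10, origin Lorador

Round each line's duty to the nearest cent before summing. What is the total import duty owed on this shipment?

Line 1 (L-660, Drenania, 1,329 kg, £220,560.84):
Base rate for L-660 is 1.5%.
Duty = £220,560.84 × 1.5% = £3,308.41.
Line 2 (P-737, Drenania, 3,662 units, £793,994.84):
Base rate for P-737 is 32%.
Additional duty on P-737 from Drenania: +62.3%. Applied ad valorem rate: 32% + 62.3% = 94.3%.
Duty = £793,994.84 × 94.3% = £748,737.13.
Line 3 (W-125, Lorador, 58 units, £8,262.10):
Base rate for W-125 is 9.5%.
Origin Lorador qualifies under the Peleth–Lorador agreement and W-125 is covered: preferential rate 1.5% applies instead.
The additional-duty order on W-125 targets Drenania, not Lorador; it does not apply.
Duty = £8,262.10 × 1.5% = £123.93.
Total = £3,308.41 + £748,737.13 + £123.93 = £752,169.47.

£752,169.47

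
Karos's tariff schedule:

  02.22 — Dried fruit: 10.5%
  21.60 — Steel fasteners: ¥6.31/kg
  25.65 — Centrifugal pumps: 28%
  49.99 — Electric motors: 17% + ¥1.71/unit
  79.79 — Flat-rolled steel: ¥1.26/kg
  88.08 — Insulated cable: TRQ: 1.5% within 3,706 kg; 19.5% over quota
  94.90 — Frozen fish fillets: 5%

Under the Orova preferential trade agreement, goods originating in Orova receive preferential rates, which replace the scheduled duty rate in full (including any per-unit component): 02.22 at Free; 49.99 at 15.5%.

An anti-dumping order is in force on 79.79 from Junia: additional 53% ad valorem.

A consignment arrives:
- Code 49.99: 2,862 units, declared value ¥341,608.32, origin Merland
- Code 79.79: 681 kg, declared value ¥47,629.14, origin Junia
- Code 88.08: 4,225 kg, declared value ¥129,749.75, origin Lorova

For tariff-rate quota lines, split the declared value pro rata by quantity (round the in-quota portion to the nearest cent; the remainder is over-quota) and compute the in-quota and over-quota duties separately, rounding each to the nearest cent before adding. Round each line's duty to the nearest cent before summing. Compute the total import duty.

Line 1 (49.99, Merland, 2,862 units, ¥341,608.32):
Base rate for 49.99 is 17% + ¥1.71/unit.
49.99 has an FTA preferential rate, but origin Merland is not Orova; base rate stands.
Duty = ¥341,608.32 × 17% + 2,862 × ¥1.71 = ¥62,967.43.
Line 2 (79.79, Junia, 681 kg, ¥47,629.14):
Base rate for 79.79 is ¥1.26/kg.
Additional duty on 79.79 from Junia: +53% ad valorem. Applied ad valorem rate = 53%.
Duty = ¥47,629.14 × 53% + 681 × ¥1.26 = ¥26,101.50.
Line 3 (88.08, Lorova, 4,225 kg, ¥129,749.75):
Code 88.08 is under a tariff-rate quota (threshold 3,706 kg). In-quota: 3,706 kg at 1.5%; over-quota: 519 kg at 19.5%.
Pro-rata value split: in-quota = ¥129,749.75 × 3,706/4,225 = ¥113,811.26; over-quota = ¥129,749.75 − ¥113,811.26 = ¥15,938.49.
In-quota duty = ¥113,811.26 × 1.5% = ¥1,707.17. Over-quota duty = ¥15,938.49 × 19.5% = ¥3,108.01.
Line duty = ¥1,707.17 + ¥3,108.01 = ¥4,815.18.
Total = ¥62,967.43 + ¥26,101.50 + ¥4,815.18 = ¥93,884.11.

¥93,884.11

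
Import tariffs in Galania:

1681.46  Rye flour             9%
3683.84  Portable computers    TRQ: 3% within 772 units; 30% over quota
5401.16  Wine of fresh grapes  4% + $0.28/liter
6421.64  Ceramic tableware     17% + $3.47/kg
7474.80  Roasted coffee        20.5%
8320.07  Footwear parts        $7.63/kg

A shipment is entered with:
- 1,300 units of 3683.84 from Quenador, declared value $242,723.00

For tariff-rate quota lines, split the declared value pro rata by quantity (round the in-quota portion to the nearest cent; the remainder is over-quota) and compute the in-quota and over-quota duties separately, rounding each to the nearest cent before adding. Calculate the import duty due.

Line 1 (3683.84, Quenador, 1,300 units, $242,723.00):
Code 3683.84 is under a tariff-rate quota (threshold 772 units). In-quota: 772 units at 3%; over-quota: 528 units at 30%.
Pro-rata value split: in-quota = $242,723.00 × 772/1,300 = $144,140.12; over-quota = $242,723.00 − $144,140.12 = $98,582.88.
In-quota duty = $144,140.12 × 3% = $4,324.20. Over-quota duty = $98,582.88 × 30% = $29,574.86.
Line duty = $4,324.20 + $29,574.86 = $33,899.06.

$33,899.06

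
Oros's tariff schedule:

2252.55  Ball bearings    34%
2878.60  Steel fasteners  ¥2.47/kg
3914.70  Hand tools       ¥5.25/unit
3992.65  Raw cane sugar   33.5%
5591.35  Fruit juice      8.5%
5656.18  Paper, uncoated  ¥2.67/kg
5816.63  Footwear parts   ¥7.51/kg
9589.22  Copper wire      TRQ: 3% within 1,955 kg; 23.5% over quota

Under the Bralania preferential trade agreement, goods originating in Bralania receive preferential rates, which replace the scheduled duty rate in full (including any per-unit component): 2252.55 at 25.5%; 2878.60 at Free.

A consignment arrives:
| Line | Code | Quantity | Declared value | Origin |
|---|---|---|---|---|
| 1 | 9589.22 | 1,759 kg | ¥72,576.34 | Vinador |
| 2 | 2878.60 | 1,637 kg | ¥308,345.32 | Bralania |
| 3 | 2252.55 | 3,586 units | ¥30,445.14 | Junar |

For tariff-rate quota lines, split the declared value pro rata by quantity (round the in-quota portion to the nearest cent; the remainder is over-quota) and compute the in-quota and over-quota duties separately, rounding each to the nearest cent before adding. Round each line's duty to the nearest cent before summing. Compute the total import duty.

Line 1 (9589.22, Vinador, 1,759 kg, ¥72,576.34):
Code 9589.22 is under a tariff-rate quota (threshold 1,955 kg). Quantity 1,759 kg is within the quota, so the in-quota rate 3% applies to the full value.
Duty = ¥72,576.34 × 3% = ¥2,177.29.
Line 2 (2878.60, Bralania, 1,637 kg, ¥308,345.32):
Base rate for 2878.60 is ¥2.47/kg.
Origin Bralania qualifies under the Oros–Bralania agreement and 2878.60 is covered: preferential rate Free applies instead.
Duty = ¥308,345.32 × 0% = ¥0.00.
Line 3 (2252.55, Junar, 3,586 units, ¥30,445.14):
Base rate for 2252.55 is 34%.
2252.55 has an FTA preferential rate, but origin Junar is not Bralania; base rate stands.
Duty = ¥30,445.14 × 34% = ¥10,351.35.
Total = ¥2,177.29 + ¥0.00 + ¥10,351.35 = ¥12,528.64.

¥12,528.64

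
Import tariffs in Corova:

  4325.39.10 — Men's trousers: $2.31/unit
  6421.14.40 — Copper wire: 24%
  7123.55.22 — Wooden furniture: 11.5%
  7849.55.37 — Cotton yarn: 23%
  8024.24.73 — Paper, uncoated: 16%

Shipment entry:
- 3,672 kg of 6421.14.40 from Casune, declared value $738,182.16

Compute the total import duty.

Line 1 (6421.14.40, Casune, 3,672 kg, $738,182.16):
Base rate for 6421.14.40 is 24%.
Duty = $738,182.16 × 24% = $177,163.72.

$177,163.72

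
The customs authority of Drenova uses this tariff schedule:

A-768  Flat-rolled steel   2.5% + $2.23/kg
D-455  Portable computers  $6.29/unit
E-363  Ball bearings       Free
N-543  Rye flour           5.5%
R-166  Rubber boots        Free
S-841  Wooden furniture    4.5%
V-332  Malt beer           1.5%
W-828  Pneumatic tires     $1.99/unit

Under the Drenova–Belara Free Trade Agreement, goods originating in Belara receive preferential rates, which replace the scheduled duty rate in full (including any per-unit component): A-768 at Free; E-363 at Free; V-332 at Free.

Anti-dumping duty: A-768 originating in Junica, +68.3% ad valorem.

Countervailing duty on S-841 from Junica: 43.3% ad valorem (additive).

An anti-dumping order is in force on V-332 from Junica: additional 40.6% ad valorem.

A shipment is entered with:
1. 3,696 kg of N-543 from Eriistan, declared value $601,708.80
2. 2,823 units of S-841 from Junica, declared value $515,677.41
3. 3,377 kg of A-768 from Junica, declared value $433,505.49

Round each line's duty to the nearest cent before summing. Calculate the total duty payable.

$594,040.38

Line 1 (N-543, Eriistan, 3,696 kg, $601,708.80):
Base rate for N-543 is 5.5%.
Duty = $601,708.80 × 5.5% = $33,093.98.
Line 2 (S-841, Junica, 2,823 units, $515,677.41):
Base rate for S-841 is 4.5%.
Additional duty on S-841 from Junica: +43.3%. Applied ad valorem rate: 4.5% + 43.3% = 47.8%.
Duty = $515,677.41 × 47.8% = $246,493.80.
Line 3 (A-768, Junica, 3,377 kg, $433,505.49):
Base rate for A-768 is 2.5% + $2.23/kg.
A-768 has an FTA preferential rate, but origin Junica is not Belara; base rate stands.
Additional duty on A-768 from Junica: +68.3%. Applied ad valorem rate: 2.5% + 68.3% = 70.8%.
Duty = $433,505.49 × 70.8% + 3,377 × $2.23 = $314,452.60.
Total = $33,093.98 + $246,493.80 + $314,452.60 = $594,040.38.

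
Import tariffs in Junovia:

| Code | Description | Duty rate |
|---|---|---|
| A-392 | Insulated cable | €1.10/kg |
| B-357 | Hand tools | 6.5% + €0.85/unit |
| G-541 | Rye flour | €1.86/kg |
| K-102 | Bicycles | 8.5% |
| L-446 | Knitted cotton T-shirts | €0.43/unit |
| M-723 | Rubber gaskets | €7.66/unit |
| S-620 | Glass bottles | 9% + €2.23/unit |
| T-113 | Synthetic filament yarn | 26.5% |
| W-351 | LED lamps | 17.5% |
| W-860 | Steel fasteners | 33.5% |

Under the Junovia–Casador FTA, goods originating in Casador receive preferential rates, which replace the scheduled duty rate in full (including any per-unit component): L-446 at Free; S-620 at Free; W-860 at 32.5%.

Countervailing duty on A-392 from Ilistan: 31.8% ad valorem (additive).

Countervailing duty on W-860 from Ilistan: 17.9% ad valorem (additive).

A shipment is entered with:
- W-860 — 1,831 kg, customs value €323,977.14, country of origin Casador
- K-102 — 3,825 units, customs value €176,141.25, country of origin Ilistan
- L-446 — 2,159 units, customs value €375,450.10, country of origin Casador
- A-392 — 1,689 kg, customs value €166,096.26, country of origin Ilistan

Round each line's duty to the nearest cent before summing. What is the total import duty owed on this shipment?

€174,941.09

Line 1 (W-860, Casador, 1,831 kg, €323,977.14):
Base rate for W-860 is 33.5%.
Origin Casador qualifies under the Junovia–Casador agreement and W-860 is covered: preferential rate 32.5% applies instead.
The additional-duty order on W-860 targets Ilistan, not Casador; it does not apply.
Duty = €323,977.14 × 32.5% = €105,292.57.
Line 2 (K-102, Ilistan, 3,825 units, €176,141.25):
Base rate for K-102 is 8.5%.
Duty = €176,141.25 × 8.5% = €14,972.01.
Line 3 (L-446, Casador, 2,159 units, €375,450.10):
Base rate for L-446 is €0.43/unit.
Origin Casador qualifies under the Junovia–Casador agreement and L-446 is covered: preferential rate Free applies instead.
Duty = €375,450.10 × 0% = €0.00.
Line 4 (A-392, Ilistan, 1,689 kg, €166,096.26):
Base rate for A-392 is €1.10/kg.
Additional duty on A-392 from Ilistan: +31.8% ad valorem. Applied ad valorem rate = 31.8%.
Duty = €166,096.26 × 31.8% + 1,689 × €1.10 = €54,676.51.
Total = €105,292.57 + €14,972.01 + €0.00 + €54,676.51 = €174,941.09.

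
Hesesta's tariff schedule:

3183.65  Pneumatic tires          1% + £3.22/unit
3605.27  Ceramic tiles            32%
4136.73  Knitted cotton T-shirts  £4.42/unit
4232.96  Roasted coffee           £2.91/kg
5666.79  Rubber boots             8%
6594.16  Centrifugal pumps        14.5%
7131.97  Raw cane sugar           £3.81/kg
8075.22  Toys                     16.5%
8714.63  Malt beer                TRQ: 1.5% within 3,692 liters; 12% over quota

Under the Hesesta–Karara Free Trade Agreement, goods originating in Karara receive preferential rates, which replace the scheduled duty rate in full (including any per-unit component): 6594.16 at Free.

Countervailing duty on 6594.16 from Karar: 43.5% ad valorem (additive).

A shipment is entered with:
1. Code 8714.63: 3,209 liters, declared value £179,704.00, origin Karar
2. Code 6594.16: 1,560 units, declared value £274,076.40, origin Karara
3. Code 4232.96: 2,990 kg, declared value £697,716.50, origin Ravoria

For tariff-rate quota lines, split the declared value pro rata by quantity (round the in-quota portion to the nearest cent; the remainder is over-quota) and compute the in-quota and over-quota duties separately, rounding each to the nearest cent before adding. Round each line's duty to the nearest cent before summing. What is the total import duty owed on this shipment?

£11,396.46

Line 1 (8714.63, Karar, 3,209 liters, £179,704.00):
Code 8714.63 is under a tariff-rate quota (threshold 3,692 liters). Quantity 3,209 liters is within the quota, so the in-quota rate 1.5% applies to the full value.
Duty = £179,704.00 × 1.5% = £2,695.56.
Line 2 (6594.16, Karara, 1,560 units, £274,076.40):
Base rate for 6594.16 is 14.5%.
Origin Karara qualifies under the Hesesta–Karara agreement and 6594.16 is covered: preferential rate Free applies instead.
The additional-duty order on 6594.16 targets Karar, not Karara; it does not apply.
Duty = £274,076.40 × 0% = £0.00.
Line 3 (4232.96, Ravoria, 2,990 kg, £697,716.50):
Base rate for 4232.96 is £2.91/kg.
Duty = 2,990 × £2.91 = £8,700.90.
Total = £2,695.56 + £0.00 + £8,700.90 = £11,396.46.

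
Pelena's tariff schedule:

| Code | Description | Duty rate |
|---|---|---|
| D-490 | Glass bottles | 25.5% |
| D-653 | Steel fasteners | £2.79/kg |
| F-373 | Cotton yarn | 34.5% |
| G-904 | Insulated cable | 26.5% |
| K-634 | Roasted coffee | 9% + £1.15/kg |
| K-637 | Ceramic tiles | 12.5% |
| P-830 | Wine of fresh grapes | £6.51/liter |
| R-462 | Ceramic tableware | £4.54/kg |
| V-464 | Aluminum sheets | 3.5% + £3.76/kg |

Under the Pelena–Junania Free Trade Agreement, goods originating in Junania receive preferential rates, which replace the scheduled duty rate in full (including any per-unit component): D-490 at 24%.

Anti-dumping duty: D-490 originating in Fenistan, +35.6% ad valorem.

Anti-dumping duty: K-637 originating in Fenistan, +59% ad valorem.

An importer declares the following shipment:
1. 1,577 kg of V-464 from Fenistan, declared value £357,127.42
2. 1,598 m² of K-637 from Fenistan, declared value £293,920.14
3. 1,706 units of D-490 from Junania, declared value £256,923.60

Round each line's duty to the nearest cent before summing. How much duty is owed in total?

Line 1 (V-464, Fenistan, 1,577 kg, £357,127.42):
Base rate for V-464 is 3.5% + £3.76/kg.
Duty = £357,127.42 × 3.5% + 1,577 × £3.76 = £18,428.98.
Line 2 (K-637, Fenistan, 1,598 m², £293,920.14):
Base rate for K-637 is 12.5%.
Additional duty on K-637 from Fenistan: +59%. Applied ad valorem rate: 12.5% + 59% = 71.5%.
Duty = £293,920.14 × 71.5% = £210,152.90.
Line 3 (D-490, Junania, 1,706 units, £256,923.60):
Base rate for D-490 is 25.5%.
Origin Junania qualifies under the Pelena–Junania agreement and D-490 is covered: preferential rate 24% applies instead.
The additional-duty order on D-490 targets Fenistan, not Junania; it does not apply.
Duty = £256,923.60 × 24% = £61,661.66.
Total = £18,428.98 + £210,152.90 + £61,661.66 = £290,243.54.

£290,243.54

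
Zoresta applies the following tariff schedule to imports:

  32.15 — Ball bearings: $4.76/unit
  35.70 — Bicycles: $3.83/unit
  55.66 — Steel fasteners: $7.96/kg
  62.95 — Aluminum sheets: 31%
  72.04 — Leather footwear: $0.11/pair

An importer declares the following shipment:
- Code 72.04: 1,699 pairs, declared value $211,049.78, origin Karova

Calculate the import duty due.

Line 1 (72.04, Karova, 1,699 pairs, $211,049.78):
Base rate for 72.04 is $0.11/pair.
Duty = 1,699 × $0.11 = $186.89.

$186.89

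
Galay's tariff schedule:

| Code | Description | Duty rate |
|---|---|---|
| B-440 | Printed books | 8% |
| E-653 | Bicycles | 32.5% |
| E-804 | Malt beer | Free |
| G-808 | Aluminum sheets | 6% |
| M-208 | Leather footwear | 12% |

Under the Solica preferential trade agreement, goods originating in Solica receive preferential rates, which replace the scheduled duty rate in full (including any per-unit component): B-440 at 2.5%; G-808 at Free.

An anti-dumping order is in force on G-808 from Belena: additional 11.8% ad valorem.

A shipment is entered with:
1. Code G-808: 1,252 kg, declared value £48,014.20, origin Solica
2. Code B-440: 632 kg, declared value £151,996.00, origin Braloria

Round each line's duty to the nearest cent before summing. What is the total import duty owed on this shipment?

£12,159.68

Line 1 (G-808, Solica, 1,252 kg, £48,014.20):
Base rate for G-808 is 6%.
Origin Solica qualifies under the Galay–Solica agreement and G-808 is covered: preferential rate Free applies instead.
The additional-duty order on G-808 targets Belena, not Solica; it does not apply.
Duty = £48,014.20 × 0% = £0.00.
Line 2 (B-440, Braloria, 632 kg, £151,996.00):
Base rate for B-440 is 8%.
B-440 has an FTA preferential rate, but origin Braloria is not Solica; base rate stands.
Duty = £151,996.00 × 8% = £12,159.68.
Total = £0.00 + £12,159.68 = £12,159.68.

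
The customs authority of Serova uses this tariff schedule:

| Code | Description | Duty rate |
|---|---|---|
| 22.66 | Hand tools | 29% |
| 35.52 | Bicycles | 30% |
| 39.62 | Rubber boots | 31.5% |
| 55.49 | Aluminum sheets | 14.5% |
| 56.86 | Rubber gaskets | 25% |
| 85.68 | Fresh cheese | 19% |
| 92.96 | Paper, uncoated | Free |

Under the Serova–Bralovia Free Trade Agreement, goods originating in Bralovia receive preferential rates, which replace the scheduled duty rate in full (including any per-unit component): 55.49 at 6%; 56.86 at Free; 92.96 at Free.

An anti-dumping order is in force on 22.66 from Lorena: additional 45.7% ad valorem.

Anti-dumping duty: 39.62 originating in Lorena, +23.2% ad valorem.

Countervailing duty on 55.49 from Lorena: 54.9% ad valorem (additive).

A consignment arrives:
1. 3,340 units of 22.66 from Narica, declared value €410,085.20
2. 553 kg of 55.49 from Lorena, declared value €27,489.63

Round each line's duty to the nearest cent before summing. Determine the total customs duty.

€138,002.51

Line 1 (22.66, Narica, 3,340 units, €410,085.20):
Base rate for 22.66 is 29%.
The additional-duty order on 22.66 targets Lorena, not Narica; it does not apply.
Duty = €410,085.20 × 29% = €118,924.71.
Line 2 (55.49, Lorena, 553 kg, €27,489.63):
Base rate for 55.49 is 14.5%.
55.49 has an FTA preferential rate, but origin Lorena is not Bralovia; base rate stands.
Additional duty on 55.49 from Lorena: +54.9%. Applied ad valorem rate: 14.5% + 54.9% = 69.4%.
Duty = €27,489.63 × 69.4% = €19,077.80.
Total = €118,924.71 + €19,077.80 = €138,002.51.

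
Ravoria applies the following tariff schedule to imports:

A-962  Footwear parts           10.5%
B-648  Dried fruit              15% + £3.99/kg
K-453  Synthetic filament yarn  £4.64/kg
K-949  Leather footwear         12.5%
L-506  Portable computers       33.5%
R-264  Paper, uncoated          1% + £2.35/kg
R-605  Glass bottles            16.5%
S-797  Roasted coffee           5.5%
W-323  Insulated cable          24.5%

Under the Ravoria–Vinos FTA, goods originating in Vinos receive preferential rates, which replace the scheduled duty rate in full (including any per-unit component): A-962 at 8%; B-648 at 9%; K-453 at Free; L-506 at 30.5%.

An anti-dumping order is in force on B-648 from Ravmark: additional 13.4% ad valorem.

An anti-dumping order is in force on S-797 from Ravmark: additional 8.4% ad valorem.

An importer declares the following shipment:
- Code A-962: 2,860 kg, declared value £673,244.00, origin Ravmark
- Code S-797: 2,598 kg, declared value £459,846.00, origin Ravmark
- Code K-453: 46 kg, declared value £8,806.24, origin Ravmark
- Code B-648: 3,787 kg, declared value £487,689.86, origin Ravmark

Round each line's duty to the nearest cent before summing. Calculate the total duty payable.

Line 1 (A-962, Ravmark, 2,860 kg, £673,244.00):
Base rate for A-962 is 10.5%.
A-962 has an FTA preferential rate, but origin Ravmark is not Vinos; base rate stands.
Duty = £673,244.00 × 10.5% = £70,690.62.
Line 2 (S-797, Ravmark, 2,598 kg, £459,846.00):
Base rate for S-797 is 5.5%.
Additional duty on S-797 from Ravmark: +8.4%. Applied ad valorem rate: 5.5% + 8.4% = 13.9%.
Duty = £459,846.00 × 13.9% = £63,918.59.
Line 3 (K-453, Ravmark, 46 kg, £8,806.24):
Base rate for K-453 is £4.64/kg.
K-453 has an FTA preferential rate, but origin Ravmark is not Vinos; base rate stands.
Duty = 46 × £4.64 = £213.44.
Line 4 (B-648, Ravmark, 3,787 kg, £487,689.86):
Base rate for B-648 is 15% + £3.99/kg.
B-648 has an FTA preferential rate, but origin Ravmark is not Vinos; base rate stands.
Additional duty on B-648 from Ravmark: +13.4%. Applied ad valorem rate: 15% + 13.4% = 28.4%.
Duty = £487,689.86 × 28.4% + 3,787 × £3.99 = £153,614.05.
Total = £70,690.62 + £63,918.59 + £213.44 + £153,614.05 = £288,436.70.

£288,436.70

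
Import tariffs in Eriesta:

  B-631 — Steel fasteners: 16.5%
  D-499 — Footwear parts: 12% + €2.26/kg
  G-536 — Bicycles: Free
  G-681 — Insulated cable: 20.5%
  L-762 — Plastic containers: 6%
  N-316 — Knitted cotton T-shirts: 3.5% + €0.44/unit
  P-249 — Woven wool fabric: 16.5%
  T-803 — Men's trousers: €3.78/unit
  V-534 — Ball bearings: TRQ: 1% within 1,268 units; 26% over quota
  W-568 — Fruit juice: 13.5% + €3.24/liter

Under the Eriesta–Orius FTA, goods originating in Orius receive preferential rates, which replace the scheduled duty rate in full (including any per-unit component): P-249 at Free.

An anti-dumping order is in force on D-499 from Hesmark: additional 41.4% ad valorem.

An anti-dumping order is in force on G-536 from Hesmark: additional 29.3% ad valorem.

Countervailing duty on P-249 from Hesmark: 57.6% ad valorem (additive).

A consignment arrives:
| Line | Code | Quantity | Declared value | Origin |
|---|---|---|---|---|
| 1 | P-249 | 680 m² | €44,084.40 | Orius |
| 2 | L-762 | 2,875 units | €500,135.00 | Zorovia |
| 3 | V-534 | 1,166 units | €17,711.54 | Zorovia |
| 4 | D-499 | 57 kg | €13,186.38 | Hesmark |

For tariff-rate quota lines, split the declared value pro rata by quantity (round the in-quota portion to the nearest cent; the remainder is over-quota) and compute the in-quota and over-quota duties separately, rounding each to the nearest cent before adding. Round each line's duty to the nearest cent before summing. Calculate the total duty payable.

Line 1 (P-249, Orius, 680 m², €44,084.40):
Base rate for P-249 is 16.5%.
Origin Orius qualifies under the Eriesta–Orius agreement and P-249 is covered: preferential rate Free applies instead.
The additional-duty order on P-249 targets Hesmark, not Orius; it does not apply.
Duty = €44,084.40 × 0% = €0.00.
Line 2 (L-762, Zorovia, 2,875 units, €500,135.00):
Base rate for L-762 is 6%.
Duty = €500,135.00 × 6% = €30,008.10.
Line 3 (V-534, Zorovia, 1,166 units, €17,711.54):
Code V-534 is under a tariff-rate quota (threshold 1,268 units). Quantity 1,166 units is within the quota, so the in-quota rate 1% applies to the full value.
Duty = €17,711.54 × 1% = €177.12.
Line 4 (D-499, Hesmark, 57 kg, €13,186.38):
Base rate for D-499 is 12% + €2.26/kg.
Additional duty on D-499 from Hesmark: +41.4%. Applied ad valorem rate: 12% + 41.4% = 53.4%.
Duty = €13,186.38 × 53.4% + 57 × €2.26 = €7,170.35.
Total = €0.00 + €30,008.10 + €177.12 + €7,170.35 = €37,355.57.

€37,355.57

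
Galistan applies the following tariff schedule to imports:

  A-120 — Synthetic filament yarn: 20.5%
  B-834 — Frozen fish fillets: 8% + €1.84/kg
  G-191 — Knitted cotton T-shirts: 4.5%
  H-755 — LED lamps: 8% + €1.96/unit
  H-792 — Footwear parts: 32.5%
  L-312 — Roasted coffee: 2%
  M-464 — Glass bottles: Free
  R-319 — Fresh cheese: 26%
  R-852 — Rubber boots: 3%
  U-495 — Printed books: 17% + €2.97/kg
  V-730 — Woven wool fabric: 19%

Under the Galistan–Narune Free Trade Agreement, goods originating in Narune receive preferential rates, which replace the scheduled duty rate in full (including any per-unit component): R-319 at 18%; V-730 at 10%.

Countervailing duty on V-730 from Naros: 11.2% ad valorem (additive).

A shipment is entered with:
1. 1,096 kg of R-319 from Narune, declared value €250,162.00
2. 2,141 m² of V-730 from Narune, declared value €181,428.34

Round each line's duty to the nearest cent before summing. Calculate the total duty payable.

€63,171.99

Line 1 (R-319, Narune, 1,096 kg, €250,162.00):
Base rate for R-319 is 26%.
Origin Narune qualifies under the Galistan–Narune agreement and R-319 is covered: preferential rate 18% applies instead.
Duty = €250,162.00 × 18% = €45,029.16.
Line 2 (V-730, Narune, 2,141 m², €181,428.34):
Base rate for V-730 is 19%.
Origin Narune qualifies under the Galistan–Narune agreement and V-730 is covered: preferential rate 10% applies instead.
The additional-duty order on V-730 targets Naros, not Narune; it does not apply.
Duty = €181,428.34 × 10% = €18,142.83.
Total = €45,029.16 + €18,142.83 = €63,171.99.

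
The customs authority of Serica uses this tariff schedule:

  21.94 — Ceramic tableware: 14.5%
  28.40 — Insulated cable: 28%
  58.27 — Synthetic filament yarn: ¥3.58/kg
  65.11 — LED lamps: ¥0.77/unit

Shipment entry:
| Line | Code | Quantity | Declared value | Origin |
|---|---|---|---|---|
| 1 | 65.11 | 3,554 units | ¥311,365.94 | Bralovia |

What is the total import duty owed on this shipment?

Line 1 (65.11, Bralovia, 3,554 units, ¥311,365.94):
Base rate for 65.11 is ¥0.77/unit.
Duty = 3,554 × ¥0.77 = ¥2,736.58.

¥2,736.58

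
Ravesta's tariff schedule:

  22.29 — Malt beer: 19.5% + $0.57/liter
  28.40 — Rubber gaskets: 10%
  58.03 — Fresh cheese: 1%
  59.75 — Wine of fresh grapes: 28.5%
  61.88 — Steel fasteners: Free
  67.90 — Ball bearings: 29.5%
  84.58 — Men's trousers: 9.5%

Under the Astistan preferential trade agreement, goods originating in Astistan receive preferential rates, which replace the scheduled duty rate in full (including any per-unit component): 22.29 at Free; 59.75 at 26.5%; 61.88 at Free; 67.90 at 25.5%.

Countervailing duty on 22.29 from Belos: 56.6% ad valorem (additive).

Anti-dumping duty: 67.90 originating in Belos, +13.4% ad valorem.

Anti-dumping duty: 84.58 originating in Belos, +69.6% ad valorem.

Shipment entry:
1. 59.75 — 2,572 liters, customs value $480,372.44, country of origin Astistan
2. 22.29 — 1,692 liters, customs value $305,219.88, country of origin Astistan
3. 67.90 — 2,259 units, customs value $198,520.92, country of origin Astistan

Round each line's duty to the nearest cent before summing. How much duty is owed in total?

Line 1 (59.75, Astistan, 2,572 liters, $480,372.44):
Base rate for 59.75 is 28.5%.
Origin Astistan qualifies under the Ravesta–Astistan agreement and 59.75 is covered: preferential rate 26.5% applies instead.
Duty = $480,372.44 × 26.5% = $127,298.70.
Line 2 (22.29, Astistan, 1,692 liters, $305,219.88):
Base rate for 22.29 is 19.5% + $0.57/liter.
Origin Astistan qualifies under the Ravesta–Astistan agreement and 22.29 is covered: preferential rate Free applies instead.
The additional-duty order on 22.29 targets Belos, not Astistan; it does not apply.
Duty = $305,219.88 × 0% = $0.00.
Line 3 (67.90, Astistan, 2,259 units, $198,520.92):
Base rate for 67.90 is 29.5%.
Origin Astistan qualifies under the Ravesta–Astistan agreement and 67.90 is covered: preferential rate 25.5% applies instead.
The additional-duty order on 67.90 targets Belos, not Astistan; it does not apply.
Duty = $198,520.92 × 25.5% = $50,622.83.
Total = $127,298.70 + $0.00 + $50,622.83 = $177,921.53.

$177,921.53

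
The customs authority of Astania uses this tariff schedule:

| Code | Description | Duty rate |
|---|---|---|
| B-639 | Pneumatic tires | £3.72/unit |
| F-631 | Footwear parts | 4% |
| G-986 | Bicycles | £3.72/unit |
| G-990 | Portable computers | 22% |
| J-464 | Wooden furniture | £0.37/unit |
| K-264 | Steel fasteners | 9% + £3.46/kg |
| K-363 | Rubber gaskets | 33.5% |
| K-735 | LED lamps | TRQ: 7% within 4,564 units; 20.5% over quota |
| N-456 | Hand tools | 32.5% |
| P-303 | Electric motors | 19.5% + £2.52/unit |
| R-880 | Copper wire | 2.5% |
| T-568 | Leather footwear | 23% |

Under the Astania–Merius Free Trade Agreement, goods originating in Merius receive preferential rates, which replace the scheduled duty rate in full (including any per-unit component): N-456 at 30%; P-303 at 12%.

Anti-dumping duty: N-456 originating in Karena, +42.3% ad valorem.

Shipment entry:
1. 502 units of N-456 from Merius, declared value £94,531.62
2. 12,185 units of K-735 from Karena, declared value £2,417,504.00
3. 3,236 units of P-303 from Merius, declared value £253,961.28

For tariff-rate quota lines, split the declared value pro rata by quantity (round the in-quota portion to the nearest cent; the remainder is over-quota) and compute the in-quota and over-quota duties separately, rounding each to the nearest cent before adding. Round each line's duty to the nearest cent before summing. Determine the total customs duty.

Line 1 (N-456, Merius, 502 units, £94,531.62):
Base rate for N-456 is 32.5%.
Origin Merius qualifies under the Astania–Merius agreement and N-456 is covered: preferential rate 30% applies instead.
The additional-duty order on N-456 targets Karena, not Merius; it does not apply.
Duty = £94,531.62 × 30% = £28,359.49.
Line 2 (K-735, Karena, 12,185 units, £2,417,504.00):
Code K-735 is under a tariff-rate quota (threshold 4,564 units). In-quota: 4,564 units at 7%; over-quota: 7,621 units at 20.5%.
Pro-rata value split: in-quota = £2,417,504.00 × 4,564/12,185 = £905,497.60; over-quota = £2,417,504.00 − £905,497.60 = £1,512,006.40.
In-quota duty = £905,497.60 × 7% = £63,384.83. Over-quota duty = £1,512,006.40 × 20.5% = £309,961.31.
Line duty = £63,384.83 + £309,961.31 = £373,346.14.
Line 3 (P-303, Merius, 3,236 units, £253,961.28):
Base rate for P-303 is 19.5% + £2.52/unit.
Origin Merius qualifies under the Astania–Merius agreement and P-303 is covered: preferential rate 12% applies instead.
Duty = £253,961.28 × 12% = £30,475.35.
Total = £28,359.49 + £373,346.14 + £30,475.35 = £432,180.98.

£432,180.98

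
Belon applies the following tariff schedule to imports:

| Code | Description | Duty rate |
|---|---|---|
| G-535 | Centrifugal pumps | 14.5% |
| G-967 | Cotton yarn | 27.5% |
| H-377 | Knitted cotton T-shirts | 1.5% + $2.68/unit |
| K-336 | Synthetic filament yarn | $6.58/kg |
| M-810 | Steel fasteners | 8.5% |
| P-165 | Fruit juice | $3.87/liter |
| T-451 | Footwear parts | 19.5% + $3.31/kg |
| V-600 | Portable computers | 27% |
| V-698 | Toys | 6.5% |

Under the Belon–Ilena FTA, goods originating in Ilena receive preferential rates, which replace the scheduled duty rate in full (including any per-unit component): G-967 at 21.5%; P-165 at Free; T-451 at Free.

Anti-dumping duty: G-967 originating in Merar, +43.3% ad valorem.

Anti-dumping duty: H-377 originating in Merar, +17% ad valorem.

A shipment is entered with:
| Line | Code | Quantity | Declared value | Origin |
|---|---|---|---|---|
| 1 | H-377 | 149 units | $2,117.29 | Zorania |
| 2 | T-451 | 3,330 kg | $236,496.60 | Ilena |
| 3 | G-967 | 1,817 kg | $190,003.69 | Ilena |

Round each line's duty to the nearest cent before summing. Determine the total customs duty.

$41,281.87

Line 1 (H-377, Zorania, 149 units, $2,117.29):
Base rate for H-377 is 1.5% + $2.68/unit.
The additional-duty order on H-377 targets Merar, not Zorania; it does not apply.
Duty = $2,117.29 × 1.5% + 149 × $2.68 = $431.08.
Line 2 (T-451, Ilena, 3,330 kg, $236,496.60):
Base rate for T-451 is 19.5% + $3.31/kg.
Origin Ilena qualifies under the Belon–Ilena agreement and T-451 is covered: preferential rate Free applies instead.
Duty = $236,496.60 × 0% = $0.00.
Line 3 (G-967, Ilena, 1,817 kg, $190,003.69):
Base rate for G-967 is 27.5%.
Origin Ilena qualifies under the Belon–Ilena agreement and G-967 is covered: preferential rate 21.5% applies instead.
The additional-duty order on G-967 targets Merar, not Ilena; it does not apply.
Duty = $190,003.69 × 21.5% = $40,850.79.
Total = $431.08 + $0.00 + $40,850.79 = $41,281.87.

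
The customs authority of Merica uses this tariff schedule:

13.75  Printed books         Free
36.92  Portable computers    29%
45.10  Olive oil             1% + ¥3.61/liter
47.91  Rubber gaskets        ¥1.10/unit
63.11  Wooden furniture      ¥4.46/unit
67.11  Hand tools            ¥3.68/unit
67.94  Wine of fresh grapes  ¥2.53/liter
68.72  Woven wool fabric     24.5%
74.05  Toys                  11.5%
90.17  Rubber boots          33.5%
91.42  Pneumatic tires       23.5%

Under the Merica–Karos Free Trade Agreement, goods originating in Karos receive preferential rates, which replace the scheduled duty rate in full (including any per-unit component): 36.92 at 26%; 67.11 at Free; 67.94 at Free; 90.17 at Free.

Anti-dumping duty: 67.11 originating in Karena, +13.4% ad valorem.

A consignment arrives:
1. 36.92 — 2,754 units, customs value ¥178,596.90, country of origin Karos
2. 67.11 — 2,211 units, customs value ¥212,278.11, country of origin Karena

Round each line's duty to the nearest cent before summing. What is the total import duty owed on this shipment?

¥83,016.94

Line 1 (36.92, Karos, 2,754 units, ¥178,596.90):
Base rate for 36.92 is 29%.
Origin Karos qualifies under the Merica–Karos agreement and 36.92 is covered: preferential rate 26% applies instead.
Duty = ¥178,596.90 × 26% = ¥46,435.19.
Line 2 (67.11, Karena, 2,211 units, ¥212,278.11):
Base rate for 67.11 is ¥3.68/unit.
67.11 has an FTA preferential rate, but origin Karena is not Karos; base rate stands.
Additional duty on 67.11 from Karena: +13.4% ad valorem. Applied ad valorem rate = 13.4%.
Duty = ¥212,278.11 × 13.4% + 2,211 × ¥3.68 = ¥36,581.75.
Total = ¥46,435.19 + ¥36,581.75 = ¥83,016.94.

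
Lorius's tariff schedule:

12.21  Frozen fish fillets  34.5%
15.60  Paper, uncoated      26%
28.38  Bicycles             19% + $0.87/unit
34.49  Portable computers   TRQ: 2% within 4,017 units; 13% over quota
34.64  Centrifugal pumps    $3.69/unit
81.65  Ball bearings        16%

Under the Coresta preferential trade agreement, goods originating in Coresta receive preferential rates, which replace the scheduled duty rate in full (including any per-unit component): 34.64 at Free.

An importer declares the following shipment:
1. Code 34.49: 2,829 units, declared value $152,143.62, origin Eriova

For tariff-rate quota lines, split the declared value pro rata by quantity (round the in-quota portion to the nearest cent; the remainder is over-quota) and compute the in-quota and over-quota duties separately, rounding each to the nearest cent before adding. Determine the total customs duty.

Line 1 (34.49, Eriova, 2,829 units, $152,143.62):
Code 34.49 is under a tariff-rate quota (threshold 4,017 units). Quantity 2,829 units is within the quota, so the in-quota rate 2% applies to the full value.
Duty = $152,143.62 × 2% = $3,042.87.

$3,042.87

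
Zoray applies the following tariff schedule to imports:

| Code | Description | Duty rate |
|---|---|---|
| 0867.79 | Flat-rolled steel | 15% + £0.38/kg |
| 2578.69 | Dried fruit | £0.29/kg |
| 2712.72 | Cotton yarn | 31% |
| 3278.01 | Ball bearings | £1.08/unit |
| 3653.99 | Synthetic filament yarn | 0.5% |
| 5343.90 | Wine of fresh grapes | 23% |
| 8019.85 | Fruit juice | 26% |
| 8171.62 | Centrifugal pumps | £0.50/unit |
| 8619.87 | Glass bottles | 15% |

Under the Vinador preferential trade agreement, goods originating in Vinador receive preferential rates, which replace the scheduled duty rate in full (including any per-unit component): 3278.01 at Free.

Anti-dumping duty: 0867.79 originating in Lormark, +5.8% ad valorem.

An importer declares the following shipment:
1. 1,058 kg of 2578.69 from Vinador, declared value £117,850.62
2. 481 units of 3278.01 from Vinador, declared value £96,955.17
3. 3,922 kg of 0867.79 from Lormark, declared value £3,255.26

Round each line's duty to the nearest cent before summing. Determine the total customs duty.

Line 1 (2578.69, Vinador, 1,058 kg, £117,850.62):
Base rate for 2578.69 is £0.29/kg.
Origin Vinador is the FTA partner but 2578.69 is not on the preference list; base rate stands.
Duty = 1,058 × £0.29 = £306.82.
Line 2 (3278.01, Vinador, 481 units, £96,955.17):
Base rate for 3278.01 is £1.08/unit.
Origin Vinador qualifies under the Zoray–Vinador agreement and 3278.01 is covered: preferential rate Free applies instead.
Duty = £96,955.17 × 0% = £0.00.
Line 3 (0867.79, Lormark, 3,922 kg, £3,255.26):
Base rate for 0867.79 is 15% + £0.38/kg.
Additional duty on 0867.79 from Lormark: +5.8%. Applied ad valorem rate: 15% + 5.8% = 20.8%.
Duty = £3,255.26 × 20.8% + 3,922 × £0.38 = £2,167.45.
Total = £306.82 + £0.00 + £2,167.45 = £2,474.27.

£2,474.27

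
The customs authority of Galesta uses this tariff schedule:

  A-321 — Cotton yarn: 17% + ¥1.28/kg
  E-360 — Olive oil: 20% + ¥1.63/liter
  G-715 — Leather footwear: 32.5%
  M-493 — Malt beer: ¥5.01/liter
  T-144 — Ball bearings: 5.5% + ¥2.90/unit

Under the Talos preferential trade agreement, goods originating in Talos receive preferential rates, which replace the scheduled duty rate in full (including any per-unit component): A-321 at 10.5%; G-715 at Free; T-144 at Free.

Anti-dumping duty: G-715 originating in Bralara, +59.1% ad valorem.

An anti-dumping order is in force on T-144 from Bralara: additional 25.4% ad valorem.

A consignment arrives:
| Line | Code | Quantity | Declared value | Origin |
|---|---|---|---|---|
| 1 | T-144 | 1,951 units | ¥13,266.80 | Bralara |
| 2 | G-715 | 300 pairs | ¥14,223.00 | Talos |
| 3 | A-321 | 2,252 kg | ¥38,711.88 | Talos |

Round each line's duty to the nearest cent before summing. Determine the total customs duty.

Line 1 (T-144, Bralara, 1,951 units, ¥13,266.80):
Base rate for T-144 is 5.5% + ¥2.90/unit.
T-144 has an FTA preferential rate, but origin Bralara is not Talos; base rate stands.
Additional duty on T-144 from Bralara: +25.4%. Applied ad valorem rate: 5.5% + 25.4% = 30.9%.
Duty = ¥13,266.80 × 30.9% + 1,951 × ¥2.90 = ¥9,757.34.
Line 2 (G-715, Talos, 300 pairs, ¥14,223.00):
Base rate for G-715 is 32.5%.
Origin Talos qualifies under the Galesta–Talos agreement and G-715 is covered: preferential rate Free applies instead.
The additional-duty order on G-715 targets Bralara, not Talos; it does not apply.
Duty = ¥14,223.00 × 0% = ¥0.00.
Line 3 (A-321, Talos, 2,252 kg, ¥38,711.88):
Base rate for A-321 is 17% + ¥1.28/kg.
Origin Talos qualifies under the Galesta–Talos agreement and A-321 is covered: preferential rate 10.5% applies instead.
Duty = ¥38,711.88 × 10.5% = ¥4,064.75.
Total = ¥9,757.34 + ¥0.00 + ¥4,064.75 = ¥13,822.09.

¥13,822.09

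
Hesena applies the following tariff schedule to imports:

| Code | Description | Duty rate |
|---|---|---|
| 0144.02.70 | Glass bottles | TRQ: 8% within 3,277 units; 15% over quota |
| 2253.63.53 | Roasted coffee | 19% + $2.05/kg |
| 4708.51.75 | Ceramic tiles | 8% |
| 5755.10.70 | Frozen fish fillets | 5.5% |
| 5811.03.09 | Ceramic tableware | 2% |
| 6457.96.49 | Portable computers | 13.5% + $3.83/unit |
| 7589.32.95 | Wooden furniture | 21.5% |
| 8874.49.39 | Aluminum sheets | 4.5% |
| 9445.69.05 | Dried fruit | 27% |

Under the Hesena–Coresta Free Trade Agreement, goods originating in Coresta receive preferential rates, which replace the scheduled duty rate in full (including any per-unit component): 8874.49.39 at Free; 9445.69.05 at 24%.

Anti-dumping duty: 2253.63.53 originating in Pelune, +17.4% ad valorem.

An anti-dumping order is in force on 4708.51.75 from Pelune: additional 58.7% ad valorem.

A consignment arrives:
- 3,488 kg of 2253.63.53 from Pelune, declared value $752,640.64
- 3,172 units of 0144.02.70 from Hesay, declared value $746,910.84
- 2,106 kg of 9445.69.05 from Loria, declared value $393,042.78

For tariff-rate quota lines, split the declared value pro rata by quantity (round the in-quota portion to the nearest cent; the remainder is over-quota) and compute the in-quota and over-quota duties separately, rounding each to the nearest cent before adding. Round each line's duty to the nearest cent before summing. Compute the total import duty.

Line 1 (2253.63.53, Pelune, 3,488 kg, $752,640.64):
Base rate for 2253.63.53 is 19% + $2.05/kg.
Additional duty on 2253.63.53 from Pelune: +17.4%. Applied ad valorem rate: 19% + 17.4% = 36.4%.
Duty = $752,640.64 × 36.4% + 3,488 × $2.05 = $281,111.59.
Line 2 (0144.02.70, Hesay, 3,172 units, $746,910.84):
Code 0144.02.70 is under a tariff-rate quota (threshold 3,277 units). Quantity 3,172 units is within the quota, so the in-quota rate 8% applies to the full value.
Duty = $746,910.84 × 8% = $59,752.87.
Line 3 (9445.69.05, Loria, 2,106 kg, $393,042.78):
Base rate for 9445.69.05 is 27%.
9445.69.05 has an FTA preferential rate, but origin Loria is not Coresta; base rate stands.
Duty = $393,042.78 × 27% = $106,121.55.
Total = $281,111.59 + $59,752.87 + $106,121.55 = $446,986.01.

$446,986.01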